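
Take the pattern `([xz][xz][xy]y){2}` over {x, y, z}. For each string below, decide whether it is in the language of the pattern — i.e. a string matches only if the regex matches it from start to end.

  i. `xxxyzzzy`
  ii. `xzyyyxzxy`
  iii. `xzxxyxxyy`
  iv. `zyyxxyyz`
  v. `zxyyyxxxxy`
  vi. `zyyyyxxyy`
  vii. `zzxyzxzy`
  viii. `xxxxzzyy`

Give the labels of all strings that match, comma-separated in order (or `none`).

none

i. `xxxyzzzy` → no match
ii. `xzyyyxzxy` → no match
iii. `xzxxyxxyy` → no match
iv. `zyyxxyyz` → no match — must end with `y`
v. `zxyyyxxxxy` → no match
vi. `zyyyyxxyy` → no match
vii. `zzxyzxzy` → no match
viii. `xxxxzzyy` → no match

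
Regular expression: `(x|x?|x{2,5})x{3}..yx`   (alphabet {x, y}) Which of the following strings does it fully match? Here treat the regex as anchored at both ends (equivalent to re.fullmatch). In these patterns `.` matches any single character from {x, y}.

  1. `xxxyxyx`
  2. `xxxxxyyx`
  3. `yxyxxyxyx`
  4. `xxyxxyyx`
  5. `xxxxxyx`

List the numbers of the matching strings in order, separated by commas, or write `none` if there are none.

1, 2, 5

1 → match
2 → match
3 → no match
4 → no match
5 → match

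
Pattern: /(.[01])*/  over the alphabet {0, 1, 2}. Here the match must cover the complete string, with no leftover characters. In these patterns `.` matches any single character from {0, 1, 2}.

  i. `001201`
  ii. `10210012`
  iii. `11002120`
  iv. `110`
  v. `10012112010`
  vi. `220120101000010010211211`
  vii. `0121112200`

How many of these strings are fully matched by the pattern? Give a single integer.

1

i → no match
ii → no match
iii → match
iv → no match
v → no match
vi → no match
vii → no match
Total matched: 1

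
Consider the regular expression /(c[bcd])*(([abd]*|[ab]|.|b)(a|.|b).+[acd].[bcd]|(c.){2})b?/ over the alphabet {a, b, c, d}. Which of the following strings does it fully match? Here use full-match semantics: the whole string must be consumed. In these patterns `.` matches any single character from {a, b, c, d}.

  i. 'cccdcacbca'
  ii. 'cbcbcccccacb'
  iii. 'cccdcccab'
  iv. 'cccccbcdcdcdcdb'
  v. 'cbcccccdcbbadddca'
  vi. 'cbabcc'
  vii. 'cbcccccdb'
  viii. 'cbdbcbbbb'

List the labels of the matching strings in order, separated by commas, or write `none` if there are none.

ii, iii, iv, vii

i → no match
ii → match
iii → match
iv → match
v → no match
vi → no match
vii → match
viii → no match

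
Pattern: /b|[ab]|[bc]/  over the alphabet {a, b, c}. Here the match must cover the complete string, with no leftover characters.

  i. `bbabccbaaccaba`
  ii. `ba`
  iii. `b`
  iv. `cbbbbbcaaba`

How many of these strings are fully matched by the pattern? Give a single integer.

1

i → no match
ii → no match
iii → match
iv → no match
Total matched: 1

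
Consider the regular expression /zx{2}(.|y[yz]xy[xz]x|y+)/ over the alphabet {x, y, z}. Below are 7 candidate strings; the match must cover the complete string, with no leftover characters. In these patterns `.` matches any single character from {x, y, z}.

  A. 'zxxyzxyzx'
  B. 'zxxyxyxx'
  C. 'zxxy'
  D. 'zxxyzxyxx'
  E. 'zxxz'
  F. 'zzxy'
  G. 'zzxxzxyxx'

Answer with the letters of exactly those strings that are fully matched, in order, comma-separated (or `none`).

A, C, D, E

A → match
B → no match
C → match
D → match
E → match
F → no match — must start with 'zx'
G → no match — must start with 'zx'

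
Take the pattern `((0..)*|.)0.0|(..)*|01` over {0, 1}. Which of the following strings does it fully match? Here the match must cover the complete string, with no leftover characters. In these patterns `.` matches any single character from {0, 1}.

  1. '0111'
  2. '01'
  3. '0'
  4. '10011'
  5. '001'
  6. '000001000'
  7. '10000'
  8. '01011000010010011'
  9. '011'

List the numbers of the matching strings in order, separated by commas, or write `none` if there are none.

1, 2, 6

1 → match
2 → match
3 → no match
4 → no match
5 → no match
6 → match
7 → no match
8 → no match
9 → no match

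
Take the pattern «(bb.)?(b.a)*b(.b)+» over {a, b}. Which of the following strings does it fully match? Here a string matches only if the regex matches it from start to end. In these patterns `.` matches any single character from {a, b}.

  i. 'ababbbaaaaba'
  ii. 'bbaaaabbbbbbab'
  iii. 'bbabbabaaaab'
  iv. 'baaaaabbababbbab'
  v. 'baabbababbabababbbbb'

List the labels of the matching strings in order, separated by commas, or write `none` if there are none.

i → no match — must end with 'b'
ii → no match
iii → no match
iv → no match
v → no match

none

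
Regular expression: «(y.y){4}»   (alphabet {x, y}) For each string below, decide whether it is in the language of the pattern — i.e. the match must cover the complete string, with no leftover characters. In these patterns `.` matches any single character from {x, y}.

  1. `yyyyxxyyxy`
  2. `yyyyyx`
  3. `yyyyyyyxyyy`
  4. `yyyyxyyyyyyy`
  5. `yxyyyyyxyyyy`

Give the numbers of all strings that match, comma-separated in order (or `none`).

1 → no match
2 → no match — must end with `y`
3 → no match
4 → match
5 → match

4, 5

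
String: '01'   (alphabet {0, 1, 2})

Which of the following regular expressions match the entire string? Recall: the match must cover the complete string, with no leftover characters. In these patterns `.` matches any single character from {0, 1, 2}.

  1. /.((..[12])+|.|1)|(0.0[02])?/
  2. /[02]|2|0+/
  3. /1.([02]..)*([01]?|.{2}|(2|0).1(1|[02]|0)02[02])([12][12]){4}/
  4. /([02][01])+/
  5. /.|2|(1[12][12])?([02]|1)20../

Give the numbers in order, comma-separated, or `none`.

1, 4

1 → match
2 → no match
3 → no match — must start with '1'
4 → match
5 → no match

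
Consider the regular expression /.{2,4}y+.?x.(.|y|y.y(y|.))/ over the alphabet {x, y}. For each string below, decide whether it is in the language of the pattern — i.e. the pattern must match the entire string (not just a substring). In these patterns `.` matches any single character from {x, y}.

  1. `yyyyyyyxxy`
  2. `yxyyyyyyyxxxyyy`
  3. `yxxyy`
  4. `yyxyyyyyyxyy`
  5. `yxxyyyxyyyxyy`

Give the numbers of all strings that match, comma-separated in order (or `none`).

1. `yyyyyyyxxy` → match
2 → no match
3. `yxxyy` → no match
4. `yyxyyyyyyxyy` → match
5 → no match

1, 4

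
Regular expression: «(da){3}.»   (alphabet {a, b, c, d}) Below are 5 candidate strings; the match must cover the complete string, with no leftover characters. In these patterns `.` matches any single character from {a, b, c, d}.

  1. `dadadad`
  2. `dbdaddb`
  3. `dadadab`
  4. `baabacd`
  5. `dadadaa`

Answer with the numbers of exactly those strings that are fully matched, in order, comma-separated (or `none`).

1, 3, 5

1 → match
2 → no match — must start with `da`
3 → match
4 → no match — must start with `da`
5 → match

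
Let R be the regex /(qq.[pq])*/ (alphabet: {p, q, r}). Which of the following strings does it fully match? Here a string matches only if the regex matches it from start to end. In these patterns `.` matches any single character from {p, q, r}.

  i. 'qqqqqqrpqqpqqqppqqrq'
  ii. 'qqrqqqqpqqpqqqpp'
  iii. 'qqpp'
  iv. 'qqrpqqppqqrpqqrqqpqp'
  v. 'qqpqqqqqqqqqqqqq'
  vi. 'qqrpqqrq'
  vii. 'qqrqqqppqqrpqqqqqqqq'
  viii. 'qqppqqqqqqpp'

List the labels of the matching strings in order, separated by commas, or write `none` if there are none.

i → match
ii → match
iii → match
iv → no match
v → match
vi → match
vii → match
viii → match

i, ii, iii, v, vi, vii, viii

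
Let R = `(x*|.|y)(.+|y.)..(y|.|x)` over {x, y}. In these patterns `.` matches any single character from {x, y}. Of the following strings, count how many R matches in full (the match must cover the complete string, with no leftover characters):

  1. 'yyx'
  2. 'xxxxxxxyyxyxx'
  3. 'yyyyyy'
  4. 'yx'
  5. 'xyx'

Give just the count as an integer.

2

1. 'yyx' → no match
2 → match
3. 'yyyyyy' → match
4. 'yx' → no match
5. 'xyx' → no match
Total matched: 2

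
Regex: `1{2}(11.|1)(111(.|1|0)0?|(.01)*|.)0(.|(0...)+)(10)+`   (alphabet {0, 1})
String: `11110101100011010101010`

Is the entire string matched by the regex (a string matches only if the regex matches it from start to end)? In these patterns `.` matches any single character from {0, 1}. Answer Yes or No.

No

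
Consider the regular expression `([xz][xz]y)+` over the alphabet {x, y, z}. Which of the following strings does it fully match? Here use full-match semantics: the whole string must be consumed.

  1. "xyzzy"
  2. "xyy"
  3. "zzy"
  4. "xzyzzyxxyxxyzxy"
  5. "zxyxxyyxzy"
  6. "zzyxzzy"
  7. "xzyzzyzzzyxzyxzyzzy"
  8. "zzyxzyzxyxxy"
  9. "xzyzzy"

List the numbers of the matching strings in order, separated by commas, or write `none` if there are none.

1 → no match
2 → no match
3 → match
4 → match
5 → no match
6 → no match
7 → no match
8 → match
9 → match

3, 4, 8, 9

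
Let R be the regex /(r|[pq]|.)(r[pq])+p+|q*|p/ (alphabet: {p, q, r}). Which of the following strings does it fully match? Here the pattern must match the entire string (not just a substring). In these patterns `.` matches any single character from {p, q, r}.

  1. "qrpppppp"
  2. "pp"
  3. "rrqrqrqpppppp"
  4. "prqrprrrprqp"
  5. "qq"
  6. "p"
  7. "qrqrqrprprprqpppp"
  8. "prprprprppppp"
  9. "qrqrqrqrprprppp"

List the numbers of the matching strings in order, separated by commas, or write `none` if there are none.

1, 3, 5, 6, 7, 8, 9

1 → match
2 → no match
3 → match
4 → no match
5 → match
6 → match
7 → match
8 → match
9 → match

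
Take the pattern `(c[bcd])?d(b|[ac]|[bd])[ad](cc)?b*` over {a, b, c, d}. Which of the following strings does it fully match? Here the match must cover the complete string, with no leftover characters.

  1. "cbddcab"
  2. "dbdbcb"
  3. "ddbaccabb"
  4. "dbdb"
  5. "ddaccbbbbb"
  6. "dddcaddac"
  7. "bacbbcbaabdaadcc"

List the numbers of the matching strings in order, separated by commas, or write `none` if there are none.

4, 5

1 → no match
2 → no match
3 → no match
4 → match
5 → match
6 → no match
7 → no match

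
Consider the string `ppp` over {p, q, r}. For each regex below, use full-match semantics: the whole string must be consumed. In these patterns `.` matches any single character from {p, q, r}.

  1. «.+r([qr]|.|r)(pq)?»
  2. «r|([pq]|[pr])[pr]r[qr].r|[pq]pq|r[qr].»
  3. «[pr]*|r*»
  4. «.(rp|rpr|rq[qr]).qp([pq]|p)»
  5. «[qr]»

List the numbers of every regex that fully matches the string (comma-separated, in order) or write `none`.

3

1 → no match
2 → no match
3 → match
4 → no match
5 → no match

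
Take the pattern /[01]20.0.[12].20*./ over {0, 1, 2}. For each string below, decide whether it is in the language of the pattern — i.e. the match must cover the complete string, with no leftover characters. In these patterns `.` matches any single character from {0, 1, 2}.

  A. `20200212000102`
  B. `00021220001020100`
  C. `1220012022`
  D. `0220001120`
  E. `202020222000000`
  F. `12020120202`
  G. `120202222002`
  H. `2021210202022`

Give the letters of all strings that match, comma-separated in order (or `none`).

F, G

A → no match
B → no match
C → no match
D → no match
E → no match
F → match
G → match
H → no match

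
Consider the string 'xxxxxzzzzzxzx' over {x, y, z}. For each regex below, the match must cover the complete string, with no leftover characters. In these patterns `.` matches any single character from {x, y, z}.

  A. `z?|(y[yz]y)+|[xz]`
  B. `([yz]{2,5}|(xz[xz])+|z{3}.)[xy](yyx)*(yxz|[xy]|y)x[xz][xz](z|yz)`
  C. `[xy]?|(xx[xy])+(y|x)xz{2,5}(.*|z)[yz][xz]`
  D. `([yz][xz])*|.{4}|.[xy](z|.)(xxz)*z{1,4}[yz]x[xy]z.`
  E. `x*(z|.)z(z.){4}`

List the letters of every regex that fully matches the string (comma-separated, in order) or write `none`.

A → no match
B → no match
C → match
D → no match
E → no match

C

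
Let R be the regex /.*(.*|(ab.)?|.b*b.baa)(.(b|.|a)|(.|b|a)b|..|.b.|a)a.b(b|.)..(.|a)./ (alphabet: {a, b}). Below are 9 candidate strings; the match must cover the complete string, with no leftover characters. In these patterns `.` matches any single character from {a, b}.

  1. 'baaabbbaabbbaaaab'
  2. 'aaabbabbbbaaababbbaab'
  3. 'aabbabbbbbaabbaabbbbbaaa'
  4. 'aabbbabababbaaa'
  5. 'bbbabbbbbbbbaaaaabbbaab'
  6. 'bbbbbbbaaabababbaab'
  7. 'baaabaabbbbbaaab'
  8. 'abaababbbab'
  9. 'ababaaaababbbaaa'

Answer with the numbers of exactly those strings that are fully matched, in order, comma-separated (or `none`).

1 → no match
2 → no match
3 → no match
4 → no match
5 → match
6 → no match
7 → no match
8 → no match
9 → no match

5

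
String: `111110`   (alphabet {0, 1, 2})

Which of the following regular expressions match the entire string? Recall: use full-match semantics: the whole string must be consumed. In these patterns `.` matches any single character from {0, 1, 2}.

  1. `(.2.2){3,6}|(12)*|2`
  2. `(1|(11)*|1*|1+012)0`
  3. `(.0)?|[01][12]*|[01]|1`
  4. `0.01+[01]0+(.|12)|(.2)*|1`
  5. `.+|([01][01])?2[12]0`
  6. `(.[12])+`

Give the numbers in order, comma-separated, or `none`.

1 → no match
2 → match
3 → no match
4 → no match
5 → match
6 → no match

2, 5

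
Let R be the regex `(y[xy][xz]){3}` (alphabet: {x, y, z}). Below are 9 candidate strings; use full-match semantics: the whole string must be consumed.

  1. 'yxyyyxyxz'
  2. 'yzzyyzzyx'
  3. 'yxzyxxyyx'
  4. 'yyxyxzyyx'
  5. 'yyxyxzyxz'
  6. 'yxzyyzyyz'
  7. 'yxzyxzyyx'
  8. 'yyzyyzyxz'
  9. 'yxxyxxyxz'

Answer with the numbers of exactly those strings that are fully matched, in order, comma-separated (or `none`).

1. 'yxyyyxyxz' → no match
2. 'yzzyyzzyx' → no match
3. 'yxzyxxyyx' → match
4. 'yyxyxzyyx' → match
5. 'yyxyxzyxz' → match
6. 'yxzyyzyyz' → match
7. 'yxzyxzyyx' → match
8. 'yyzyyzyxz' → match
9. 'yxxyxxyxz' → match

3, 4, 5, 6, 7, 8, 9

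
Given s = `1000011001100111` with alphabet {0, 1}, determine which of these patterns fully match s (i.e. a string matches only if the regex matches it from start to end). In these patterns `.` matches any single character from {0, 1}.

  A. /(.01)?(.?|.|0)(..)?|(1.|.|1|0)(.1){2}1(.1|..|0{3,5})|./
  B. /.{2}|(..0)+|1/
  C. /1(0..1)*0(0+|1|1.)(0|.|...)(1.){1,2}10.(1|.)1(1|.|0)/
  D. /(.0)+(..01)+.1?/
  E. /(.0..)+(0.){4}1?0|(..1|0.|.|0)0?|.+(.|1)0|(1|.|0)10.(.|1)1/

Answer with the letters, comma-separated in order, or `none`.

A → no match
B → no match
C → no match
D → match
E → no match

D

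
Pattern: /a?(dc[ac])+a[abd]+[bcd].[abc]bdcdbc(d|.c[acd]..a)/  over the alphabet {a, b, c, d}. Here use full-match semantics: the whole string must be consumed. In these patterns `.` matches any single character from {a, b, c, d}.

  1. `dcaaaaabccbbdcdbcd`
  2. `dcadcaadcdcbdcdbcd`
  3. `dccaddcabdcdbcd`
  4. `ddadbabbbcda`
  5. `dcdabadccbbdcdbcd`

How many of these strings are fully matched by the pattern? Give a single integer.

1 → match
2 → match
3 → match
4. `ddadbabbbcda` → no match
5 → no match
Total matched: 3

3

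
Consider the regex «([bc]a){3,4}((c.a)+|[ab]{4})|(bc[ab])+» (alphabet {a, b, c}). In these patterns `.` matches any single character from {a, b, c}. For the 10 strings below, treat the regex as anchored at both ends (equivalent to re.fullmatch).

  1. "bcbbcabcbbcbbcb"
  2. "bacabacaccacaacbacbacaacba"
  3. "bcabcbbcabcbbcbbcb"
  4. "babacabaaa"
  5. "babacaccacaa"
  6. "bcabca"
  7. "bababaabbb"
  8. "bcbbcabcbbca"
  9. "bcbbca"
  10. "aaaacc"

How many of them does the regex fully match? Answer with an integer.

1 → match
2 → match
3 → match
4 → match
5 → match
6 → match
7 → match
8 → match
9 → match
10 → no match
Total matched: 9

9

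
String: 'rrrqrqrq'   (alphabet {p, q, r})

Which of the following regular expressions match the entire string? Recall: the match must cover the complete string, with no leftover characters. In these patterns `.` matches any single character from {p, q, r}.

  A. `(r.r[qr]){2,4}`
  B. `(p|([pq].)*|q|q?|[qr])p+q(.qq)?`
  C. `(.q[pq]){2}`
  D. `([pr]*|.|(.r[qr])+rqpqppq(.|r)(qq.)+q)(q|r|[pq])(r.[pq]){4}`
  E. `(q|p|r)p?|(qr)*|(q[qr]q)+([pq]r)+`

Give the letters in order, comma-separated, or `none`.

A → match
B → no match
C → no match
D → no match
E → no match

A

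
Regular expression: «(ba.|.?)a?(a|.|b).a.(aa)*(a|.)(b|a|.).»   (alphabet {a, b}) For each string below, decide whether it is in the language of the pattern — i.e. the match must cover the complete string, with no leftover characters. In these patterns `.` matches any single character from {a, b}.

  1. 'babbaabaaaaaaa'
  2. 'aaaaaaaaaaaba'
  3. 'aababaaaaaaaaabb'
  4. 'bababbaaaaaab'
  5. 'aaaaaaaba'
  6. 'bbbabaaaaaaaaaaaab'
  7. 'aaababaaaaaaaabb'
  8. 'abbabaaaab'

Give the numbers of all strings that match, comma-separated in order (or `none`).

1 → match
2 → match
3 → match
4 → match
5. 'aaaaaaaba' → match
6 → match
7 → no match
8. 'abbabaaaab' → match

1, 2, 3, 4, 5, 6, 8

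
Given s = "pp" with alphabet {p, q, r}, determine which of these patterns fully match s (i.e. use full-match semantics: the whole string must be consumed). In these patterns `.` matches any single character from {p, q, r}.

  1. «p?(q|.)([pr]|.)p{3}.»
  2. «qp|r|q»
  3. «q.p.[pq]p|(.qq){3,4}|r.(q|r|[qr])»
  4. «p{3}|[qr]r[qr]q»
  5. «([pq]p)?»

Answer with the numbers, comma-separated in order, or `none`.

5

1 → no match
2 → no match
3 → no match
4 → no match
5 → match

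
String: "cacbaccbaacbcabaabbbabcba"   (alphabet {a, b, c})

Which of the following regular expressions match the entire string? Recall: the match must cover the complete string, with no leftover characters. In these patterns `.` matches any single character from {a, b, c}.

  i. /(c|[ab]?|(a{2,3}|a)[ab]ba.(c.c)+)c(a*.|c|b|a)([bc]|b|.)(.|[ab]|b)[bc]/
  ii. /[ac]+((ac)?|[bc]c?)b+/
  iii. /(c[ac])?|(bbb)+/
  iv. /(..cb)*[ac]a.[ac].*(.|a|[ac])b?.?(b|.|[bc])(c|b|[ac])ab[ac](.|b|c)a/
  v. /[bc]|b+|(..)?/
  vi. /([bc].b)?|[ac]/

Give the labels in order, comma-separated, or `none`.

i → no match
ii → no match — must end with "b"
iii → no match
iv → match
v → no match
vi → no match

iv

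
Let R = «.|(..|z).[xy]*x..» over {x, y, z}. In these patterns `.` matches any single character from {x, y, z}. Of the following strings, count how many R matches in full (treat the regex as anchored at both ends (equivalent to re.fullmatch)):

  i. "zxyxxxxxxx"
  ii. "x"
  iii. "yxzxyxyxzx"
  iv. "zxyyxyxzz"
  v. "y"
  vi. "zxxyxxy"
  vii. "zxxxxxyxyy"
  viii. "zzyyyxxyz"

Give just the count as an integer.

i → match
ii → match
iii → match
iv → match
v → match
vi → match
vii → match
viii → match
Total matched: 8

8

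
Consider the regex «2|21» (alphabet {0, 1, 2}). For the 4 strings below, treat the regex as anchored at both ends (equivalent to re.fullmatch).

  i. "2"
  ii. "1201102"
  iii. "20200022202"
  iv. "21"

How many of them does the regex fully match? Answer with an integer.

2

i → match
ii → no match
iii → no match
iv → match
Total matched: 2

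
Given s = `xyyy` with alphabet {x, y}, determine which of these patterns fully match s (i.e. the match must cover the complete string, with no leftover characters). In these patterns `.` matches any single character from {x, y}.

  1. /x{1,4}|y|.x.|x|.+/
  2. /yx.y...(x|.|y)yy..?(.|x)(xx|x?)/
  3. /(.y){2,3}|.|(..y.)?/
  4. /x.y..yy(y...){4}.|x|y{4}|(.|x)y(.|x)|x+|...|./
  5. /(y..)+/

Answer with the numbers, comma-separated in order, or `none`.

1 → match
2 → no match — must start with `yx`
3 → match
4 → no match
5 → no match — must start with `y`

1, 3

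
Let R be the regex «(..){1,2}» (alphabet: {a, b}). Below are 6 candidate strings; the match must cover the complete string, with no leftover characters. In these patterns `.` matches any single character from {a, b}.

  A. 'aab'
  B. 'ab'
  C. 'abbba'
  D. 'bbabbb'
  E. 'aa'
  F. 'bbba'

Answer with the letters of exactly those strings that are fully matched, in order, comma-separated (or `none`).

B, E, F

A → no match
B → match
C → no match
D → no match
E → match
F → match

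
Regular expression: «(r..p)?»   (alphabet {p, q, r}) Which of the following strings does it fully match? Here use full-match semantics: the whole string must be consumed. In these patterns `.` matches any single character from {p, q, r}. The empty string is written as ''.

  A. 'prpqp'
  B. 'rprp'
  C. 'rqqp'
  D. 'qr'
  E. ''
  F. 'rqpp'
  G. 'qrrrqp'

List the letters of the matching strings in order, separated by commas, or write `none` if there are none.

B, C, E, F

A → no match
B → match
C → match
D → no match
E → match
F → match
G → no match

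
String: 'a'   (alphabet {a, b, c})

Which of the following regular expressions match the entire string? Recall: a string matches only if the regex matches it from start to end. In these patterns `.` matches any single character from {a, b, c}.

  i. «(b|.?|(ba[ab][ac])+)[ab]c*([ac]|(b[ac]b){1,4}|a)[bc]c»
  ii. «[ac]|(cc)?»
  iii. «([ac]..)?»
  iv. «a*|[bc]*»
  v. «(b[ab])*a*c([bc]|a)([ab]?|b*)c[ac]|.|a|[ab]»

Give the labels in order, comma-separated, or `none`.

i → no match — must end with 'c'
ii → match
iii → no match
iv → match
v → match

ii, iv, v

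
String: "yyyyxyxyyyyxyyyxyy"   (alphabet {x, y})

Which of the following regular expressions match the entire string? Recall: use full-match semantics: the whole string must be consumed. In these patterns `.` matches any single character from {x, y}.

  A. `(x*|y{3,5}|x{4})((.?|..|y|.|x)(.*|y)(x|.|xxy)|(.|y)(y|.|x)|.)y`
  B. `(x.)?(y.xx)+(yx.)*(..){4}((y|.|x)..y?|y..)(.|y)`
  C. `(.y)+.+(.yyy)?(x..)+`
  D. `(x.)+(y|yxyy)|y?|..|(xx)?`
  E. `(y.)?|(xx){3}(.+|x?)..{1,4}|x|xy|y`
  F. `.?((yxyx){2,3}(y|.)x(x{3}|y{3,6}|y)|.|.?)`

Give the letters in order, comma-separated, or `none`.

A → match
B → no match
C → match
D → no match
E → no match
F → no match

A, C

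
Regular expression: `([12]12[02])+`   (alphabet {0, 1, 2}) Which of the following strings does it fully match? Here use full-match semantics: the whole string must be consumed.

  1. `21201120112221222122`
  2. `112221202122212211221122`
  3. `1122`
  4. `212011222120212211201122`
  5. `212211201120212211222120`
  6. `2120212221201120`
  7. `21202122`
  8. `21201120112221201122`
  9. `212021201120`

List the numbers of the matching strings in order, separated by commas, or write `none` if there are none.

1, 2, 3, 4, 5, 6, 7, 8, 9

1 → match
2 → match
3 → match
4 → match
5 → match
6 → match
7 → match
8 → match
9 → match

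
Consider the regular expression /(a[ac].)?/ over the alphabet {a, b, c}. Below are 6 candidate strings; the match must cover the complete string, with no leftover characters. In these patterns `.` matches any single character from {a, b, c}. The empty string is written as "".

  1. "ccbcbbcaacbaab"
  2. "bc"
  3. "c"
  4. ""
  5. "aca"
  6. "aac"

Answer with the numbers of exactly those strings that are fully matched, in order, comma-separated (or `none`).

1 → no match
2. "bc" → no match
3. "c" → no match
4. "" → match
5. "aca" → match
6. "aac" → match

4, 5, 6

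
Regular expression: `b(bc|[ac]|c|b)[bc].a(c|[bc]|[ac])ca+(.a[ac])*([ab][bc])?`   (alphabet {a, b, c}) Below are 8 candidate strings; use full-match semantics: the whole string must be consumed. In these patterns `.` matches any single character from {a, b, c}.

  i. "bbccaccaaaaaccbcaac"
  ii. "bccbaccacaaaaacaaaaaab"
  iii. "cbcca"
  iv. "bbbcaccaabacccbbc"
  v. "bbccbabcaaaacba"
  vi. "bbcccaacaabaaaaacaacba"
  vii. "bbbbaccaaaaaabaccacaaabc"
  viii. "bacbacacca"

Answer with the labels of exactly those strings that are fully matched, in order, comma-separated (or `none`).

i → no match
ii → match
iii → no match — must start with "b"
iv → no match
v → no match
vi → no match
vii → match
viii → no match

ii, vii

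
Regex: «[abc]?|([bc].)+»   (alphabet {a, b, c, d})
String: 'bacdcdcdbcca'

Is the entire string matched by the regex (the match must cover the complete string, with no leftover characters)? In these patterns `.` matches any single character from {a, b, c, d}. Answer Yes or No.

Yes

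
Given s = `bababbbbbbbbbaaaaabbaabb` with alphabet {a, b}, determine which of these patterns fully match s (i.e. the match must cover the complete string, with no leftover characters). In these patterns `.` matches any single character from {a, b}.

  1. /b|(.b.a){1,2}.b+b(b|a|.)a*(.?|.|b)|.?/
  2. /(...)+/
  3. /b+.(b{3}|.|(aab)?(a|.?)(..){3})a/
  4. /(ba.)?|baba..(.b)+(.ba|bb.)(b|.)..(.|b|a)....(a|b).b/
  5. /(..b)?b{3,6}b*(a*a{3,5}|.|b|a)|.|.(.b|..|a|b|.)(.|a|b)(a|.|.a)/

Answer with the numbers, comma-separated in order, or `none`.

1 → no match
2 → match
3 → no match — must end with `a`
4 → match
5 → no match

2, 4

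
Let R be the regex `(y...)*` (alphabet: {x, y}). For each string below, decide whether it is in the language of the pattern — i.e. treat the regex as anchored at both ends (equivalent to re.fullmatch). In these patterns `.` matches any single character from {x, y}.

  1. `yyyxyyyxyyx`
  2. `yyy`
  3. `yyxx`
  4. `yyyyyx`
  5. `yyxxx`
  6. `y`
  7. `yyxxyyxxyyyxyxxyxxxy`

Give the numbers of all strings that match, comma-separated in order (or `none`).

1 → no match
2 → no match
3 → match
4 → no match
5 → no match
6 → no match
7 → no match

3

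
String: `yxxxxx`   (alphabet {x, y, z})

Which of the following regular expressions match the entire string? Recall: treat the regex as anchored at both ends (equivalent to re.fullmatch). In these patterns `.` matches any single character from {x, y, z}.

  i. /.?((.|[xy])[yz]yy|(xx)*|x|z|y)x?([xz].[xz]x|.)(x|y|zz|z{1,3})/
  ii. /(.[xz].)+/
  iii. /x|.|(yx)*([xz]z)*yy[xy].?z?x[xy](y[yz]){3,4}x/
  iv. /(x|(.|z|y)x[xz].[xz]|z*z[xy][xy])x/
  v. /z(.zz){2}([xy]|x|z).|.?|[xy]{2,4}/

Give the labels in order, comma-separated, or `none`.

i → match
ii → match
iii → no match
iv → match
v → no match

i, ii, iv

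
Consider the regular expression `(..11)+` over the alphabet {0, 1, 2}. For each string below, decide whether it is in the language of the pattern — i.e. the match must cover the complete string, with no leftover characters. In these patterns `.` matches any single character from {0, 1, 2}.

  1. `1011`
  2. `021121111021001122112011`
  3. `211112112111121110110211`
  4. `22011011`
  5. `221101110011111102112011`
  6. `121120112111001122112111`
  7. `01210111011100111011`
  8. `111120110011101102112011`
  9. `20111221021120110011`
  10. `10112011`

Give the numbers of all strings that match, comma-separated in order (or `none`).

1 → match
2 → no match
3 → match
4 → no match
5 → match
6 → match
7 → no match
8 → match
9 → no match
10 → match

1, 3, 5, 6, 8, 10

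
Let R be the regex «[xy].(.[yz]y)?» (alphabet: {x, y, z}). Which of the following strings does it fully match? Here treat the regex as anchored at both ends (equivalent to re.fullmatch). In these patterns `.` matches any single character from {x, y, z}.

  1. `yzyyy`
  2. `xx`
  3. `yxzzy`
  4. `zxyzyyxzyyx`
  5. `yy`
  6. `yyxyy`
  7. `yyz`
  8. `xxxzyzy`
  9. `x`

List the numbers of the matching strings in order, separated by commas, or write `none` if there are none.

1, 2, 3, 5, 6

1 → match
2 → match
3 → match
4 → no match
5 → match
6 → match
7 → no match
8 → no match
9 → no match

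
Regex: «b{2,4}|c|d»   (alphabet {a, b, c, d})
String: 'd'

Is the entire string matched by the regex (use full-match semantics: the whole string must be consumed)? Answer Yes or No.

Yes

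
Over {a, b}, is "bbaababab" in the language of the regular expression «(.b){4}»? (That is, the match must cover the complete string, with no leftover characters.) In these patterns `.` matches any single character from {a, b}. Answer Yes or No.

No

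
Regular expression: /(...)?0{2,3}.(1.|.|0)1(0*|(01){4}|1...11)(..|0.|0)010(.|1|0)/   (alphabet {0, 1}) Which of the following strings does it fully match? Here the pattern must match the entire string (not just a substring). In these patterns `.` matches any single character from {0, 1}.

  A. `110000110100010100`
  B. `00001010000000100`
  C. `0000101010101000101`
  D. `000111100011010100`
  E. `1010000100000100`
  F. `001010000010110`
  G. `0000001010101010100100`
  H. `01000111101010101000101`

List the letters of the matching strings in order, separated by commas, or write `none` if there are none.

A → match
B → match
C → match
D → match
E → match
F → no match
G → match
H → match

A, B, C, D, E, G, H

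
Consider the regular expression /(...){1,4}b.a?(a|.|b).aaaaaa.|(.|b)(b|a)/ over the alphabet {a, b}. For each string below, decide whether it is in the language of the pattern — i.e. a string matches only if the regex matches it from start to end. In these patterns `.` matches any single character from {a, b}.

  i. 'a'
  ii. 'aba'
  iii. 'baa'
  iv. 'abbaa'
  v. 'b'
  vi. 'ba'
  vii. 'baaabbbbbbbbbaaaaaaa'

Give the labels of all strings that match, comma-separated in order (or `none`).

vi, vii

i. 'a' → no match
ii. 'aba' → no match
iii. 'baa' → no match
iv. 'abbaa' → no match
v. 'b' → no match
vi. 'ba' → match
vii → match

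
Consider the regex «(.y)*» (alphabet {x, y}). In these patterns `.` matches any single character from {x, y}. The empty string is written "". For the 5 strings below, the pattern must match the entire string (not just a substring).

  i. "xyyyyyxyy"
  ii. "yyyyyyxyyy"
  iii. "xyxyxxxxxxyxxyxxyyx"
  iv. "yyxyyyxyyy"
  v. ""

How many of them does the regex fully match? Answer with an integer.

3

i. "xyyyyyxyy" → no match
ii. "yyyyyyxyyy" → match
iii → no match
iv. "yyxyyyxyyy" → match
v. "" → match
Total matched: 3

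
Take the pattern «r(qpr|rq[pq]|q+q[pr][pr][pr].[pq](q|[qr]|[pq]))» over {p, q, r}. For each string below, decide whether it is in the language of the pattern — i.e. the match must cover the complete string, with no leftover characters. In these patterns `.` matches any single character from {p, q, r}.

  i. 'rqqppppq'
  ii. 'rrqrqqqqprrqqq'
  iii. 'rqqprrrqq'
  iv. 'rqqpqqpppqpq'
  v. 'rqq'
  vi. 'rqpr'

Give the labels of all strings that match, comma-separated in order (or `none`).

i → no match
ii → no match
iii → match
iv → no match
v → no match
vi → match

iii, vi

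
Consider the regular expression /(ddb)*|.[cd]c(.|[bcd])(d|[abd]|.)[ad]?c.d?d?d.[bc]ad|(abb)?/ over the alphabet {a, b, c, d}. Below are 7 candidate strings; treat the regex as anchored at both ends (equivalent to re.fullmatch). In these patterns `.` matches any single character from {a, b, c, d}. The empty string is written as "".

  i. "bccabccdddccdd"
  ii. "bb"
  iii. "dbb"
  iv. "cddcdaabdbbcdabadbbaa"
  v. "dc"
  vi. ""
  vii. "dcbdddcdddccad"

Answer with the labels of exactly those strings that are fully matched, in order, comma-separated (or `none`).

i → no match
ii → no match
iii → no match
iv → no match
v → no match
vi → match
vii → no match

vi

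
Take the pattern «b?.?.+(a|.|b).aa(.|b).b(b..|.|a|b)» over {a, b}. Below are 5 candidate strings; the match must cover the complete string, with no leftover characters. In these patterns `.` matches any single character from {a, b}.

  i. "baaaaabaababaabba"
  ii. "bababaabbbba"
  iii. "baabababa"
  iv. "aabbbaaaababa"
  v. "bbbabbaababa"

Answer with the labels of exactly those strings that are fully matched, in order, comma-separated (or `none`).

i → no match
ii. "bababaabbbba" → no match
iii. "baabababa" → no match
iv → match
v. "bbbabbaababa" → match

iv, v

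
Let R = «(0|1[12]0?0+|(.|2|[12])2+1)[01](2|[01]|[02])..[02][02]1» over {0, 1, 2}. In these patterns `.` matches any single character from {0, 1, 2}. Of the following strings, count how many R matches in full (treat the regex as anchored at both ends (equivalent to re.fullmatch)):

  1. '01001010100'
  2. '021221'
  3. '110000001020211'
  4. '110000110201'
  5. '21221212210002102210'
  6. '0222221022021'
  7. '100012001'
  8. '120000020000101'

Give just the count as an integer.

1

1. '01001010100' → no match — must end with '1'
2. '021221' → no match
3 → no match
4. '110000110201' → match
5 → no match — must end with '1'
6 → no match
7. '100012001' → no match
8 → no match
Total matched: 1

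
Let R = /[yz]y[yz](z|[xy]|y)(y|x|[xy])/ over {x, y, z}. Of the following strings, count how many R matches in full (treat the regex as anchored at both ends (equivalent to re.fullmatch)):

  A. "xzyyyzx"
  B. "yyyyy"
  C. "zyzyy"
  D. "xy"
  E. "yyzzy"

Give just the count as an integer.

3

A → no match
B → match
C → match
D → no match
E → match
Total matched: 3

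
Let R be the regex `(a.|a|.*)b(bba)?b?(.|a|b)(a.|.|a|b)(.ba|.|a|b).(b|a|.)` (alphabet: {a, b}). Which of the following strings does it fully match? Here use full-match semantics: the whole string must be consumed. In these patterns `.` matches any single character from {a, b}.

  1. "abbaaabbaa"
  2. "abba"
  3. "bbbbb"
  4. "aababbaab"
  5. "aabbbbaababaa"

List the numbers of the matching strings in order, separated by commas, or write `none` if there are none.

1 → no match
2 → no match
3 → no match
4 → no match
5 → no match

none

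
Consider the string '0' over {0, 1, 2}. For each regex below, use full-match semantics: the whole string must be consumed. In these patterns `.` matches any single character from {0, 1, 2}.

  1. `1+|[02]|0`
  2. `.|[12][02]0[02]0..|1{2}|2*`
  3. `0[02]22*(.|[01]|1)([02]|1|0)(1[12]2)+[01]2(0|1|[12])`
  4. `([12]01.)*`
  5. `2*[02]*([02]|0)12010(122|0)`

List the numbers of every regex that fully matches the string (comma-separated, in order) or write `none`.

1, 2

1 → match
2 → match
3 → no match
4 → no match
5 → no match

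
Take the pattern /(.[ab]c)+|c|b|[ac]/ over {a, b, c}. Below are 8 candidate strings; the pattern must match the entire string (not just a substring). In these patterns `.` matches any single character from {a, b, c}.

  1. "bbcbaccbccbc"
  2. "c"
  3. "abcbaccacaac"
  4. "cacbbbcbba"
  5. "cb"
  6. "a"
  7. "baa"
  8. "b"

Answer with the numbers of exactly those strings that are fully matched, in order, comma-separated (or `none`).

1 → match
2 → match
3 → match
4 → no match
5 → no match
6 → match
7 → no match
8 → match

1, 2, 3, 6, 8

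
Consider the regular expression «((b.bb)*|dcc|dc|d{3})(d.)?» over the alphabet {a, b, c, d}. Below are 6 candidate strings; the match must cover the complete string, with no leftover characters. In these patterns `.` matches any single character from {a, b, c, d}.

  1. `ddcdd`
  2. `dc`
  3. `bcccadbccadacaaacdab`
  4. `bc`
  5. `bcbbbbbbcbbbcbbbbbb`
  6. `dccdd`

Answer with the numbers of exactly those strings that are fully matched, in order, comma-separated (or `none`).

2, 6

1 → no match
2 → match
3 → no match
4 → no match
5 → no match
6 → match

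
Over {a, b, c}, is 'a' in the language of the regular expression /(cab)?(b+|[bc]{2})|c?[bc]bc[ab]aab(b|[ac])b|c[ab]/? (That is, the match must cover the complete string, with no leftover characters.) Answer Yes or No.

No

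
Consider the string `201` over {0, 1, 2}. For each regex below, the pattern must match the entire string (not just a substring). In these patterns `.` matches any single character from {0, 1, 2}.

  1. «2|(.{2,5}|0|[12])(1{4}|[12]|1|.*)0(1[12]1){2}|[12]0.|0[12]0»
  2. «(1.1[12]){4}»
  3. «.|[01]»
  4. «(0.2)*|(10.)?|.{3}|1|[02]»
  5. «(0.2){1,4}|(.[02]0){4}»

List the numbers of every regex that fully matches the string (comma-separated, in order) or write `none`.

1 → match
2 → no match — must start with `1`
3 → no match
4 → match
5 → no match

1, 4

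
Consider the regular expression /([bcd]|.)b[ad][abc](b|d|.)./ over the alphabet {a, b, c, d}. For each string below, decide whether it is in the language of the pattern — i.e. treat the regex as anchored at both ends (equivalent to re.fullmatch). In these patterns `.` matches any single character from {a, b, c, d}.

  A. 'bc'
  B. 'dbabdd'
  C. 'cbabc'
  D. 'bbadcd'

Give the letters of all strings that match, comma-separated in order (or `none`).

B

A → no match
B → match
C → no match
D → no match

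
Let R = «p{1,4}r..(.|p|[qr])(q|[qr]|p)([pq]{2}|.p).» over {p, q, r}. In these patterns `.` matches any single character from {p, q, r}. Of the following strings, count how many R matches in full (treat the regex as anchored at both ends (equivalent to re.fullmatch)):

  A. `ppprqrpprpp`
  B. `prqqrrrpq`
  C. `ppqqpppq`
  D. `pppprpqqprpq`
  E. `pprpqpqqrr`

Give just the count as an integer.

3

A. `ppprqrpprpp` → match
B. `prqqrrrpq` → match
C. `ppqqpppq` → no match
D. `pppprpqqprpq` → match
E. `pprpqpqqrr` → no match
Total matched: 3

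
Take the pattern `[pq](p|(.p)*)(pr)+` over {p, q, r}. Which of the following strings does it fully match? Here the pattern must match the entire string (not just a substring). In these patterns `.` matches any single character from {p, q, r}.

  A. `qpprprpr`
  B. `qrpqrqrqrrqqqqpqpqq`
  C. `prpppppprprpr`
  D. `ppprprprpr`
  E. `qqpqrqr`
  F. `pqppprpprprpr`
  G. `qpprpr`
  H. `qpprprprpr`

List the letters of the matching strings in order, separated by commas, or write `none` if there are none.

A, C, D, F, G, H

A → match
B → no match — must end with `pr`
C → match
D → match
E → no match — must end with `pr`
F → match
G → match
H → match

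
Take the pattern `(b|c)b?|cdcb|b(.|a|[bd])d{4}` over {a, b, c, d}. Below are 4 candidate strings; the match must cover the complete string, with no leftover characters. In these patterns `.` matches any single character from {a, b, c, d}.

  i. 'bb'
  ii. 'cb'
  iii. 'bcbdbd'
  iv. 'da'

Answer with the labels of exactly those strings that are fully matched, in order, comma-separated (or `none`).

i → match
ii → match
iii → no match
iv → no match

i, ii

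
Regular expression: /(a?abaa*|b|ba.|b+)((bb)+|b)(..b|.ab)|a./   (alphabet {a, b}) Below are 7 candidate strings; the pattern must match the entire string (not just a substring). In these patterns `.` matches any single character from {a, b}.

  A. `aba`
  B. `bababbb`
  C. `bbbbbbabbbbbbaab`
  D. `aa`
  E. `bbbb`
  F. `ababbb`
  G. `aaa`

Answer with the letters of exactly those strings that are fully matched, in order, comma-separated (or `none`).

D

A. `aba` → no match
B. `bababbb` → no match
C → no match
D. `aa` → match
E. `bbbb` → no match
F. `ababbb` → no match
G. `aaa` → no match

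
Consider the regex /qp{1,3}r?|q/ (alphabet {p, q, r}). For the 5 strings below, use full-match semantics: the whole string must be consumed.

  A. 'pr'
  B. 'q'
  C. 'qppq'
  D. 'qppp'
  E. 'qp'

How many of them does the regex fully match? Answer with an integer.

A → no match
B → match
C → no match
D → match
E → match
Total matched: 3

3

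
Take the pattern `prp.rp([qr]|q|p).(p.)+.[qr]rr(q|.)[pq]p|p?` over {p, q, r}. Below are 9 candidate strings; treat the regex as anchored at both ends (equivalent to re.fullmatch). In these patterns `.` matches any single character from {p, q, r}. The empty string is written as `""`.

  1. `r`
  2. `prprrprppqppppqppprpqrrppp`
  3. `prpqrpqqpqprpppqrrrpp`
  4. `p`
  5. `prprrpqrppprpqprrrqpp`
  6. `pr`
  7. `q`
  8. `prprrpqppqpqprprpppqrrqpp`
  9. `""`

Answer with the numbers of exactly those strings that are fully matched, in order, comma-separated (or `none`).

3, 4, 5, 8, 9

1. `r` → no match
2 → no match
3 → match
4. `p` → match
5 → match
6. `pr` → no match
7. `q` → no match
8 → match
9. `""` → match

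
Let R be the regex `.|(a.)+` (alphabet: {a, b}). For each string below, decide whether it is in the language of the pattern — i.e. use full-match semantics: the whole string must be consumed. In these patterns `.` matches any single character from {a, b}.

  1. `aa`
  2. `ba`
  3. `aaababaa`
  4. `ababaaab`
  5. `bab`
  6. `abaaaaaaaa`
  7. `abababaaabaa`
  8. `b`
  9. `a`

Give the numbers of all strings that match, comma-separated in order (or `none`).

1 → match
2 → no match
3 → match
4 → match
5 → no match
6 → match
7 → match
8 → match
9 → match

1, 3, 4, 6, 7, 8, 9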